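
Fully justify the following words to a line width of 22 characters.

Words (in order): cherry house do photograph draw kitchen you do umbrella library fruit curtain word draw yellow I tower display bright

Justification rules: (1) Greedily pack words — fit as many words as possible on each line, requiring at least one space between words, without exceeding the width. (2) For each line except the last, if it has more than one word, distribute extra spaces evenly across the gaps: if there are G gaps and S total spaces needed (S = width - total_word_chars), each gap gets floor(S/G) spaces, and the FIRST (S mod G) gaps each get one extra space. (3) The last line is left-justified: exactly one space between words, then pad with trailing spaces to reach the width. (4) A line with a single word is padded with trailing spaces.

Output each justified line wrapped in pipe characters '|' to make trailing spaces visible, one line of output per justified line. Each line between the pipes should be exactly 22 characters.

Line 1: ['cherry', 'house', 'do'] (min_width=15, slack=7)
Line 2: ['photograph', 'draw'] (min_width=15, slack=7)
Line 3: ['kitchen', 'you', 'do'] (min_width=14, slack=8)
Line 4: ['umbrella', 'library', 'fruit'] (min_width=22, slack=0)
Line 5: ['curtain', 'word', 'draw'] (min_width=17, slack=5)
Line 6: ['yellow', 'I', 'tower', 'display'] (min_width=22, slack=0)
Line 7: ['bright'] (min_width=6, slack=16)

Answer: |cherry     house    do|
|photograph        draw|
|kitchen     you     do|
|umbrella library fruit|
|curtain    word   draw|
|yellow I tower display|
|bright                |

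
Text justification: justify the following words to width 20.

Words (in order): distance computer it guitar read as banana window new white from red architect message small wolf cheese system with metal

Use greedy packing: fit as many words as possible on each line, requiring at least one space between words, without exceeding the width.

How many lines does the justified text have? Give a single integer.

Line 1: ['distance', 'computer', 'it'] (min_width=20, slack=0)
Line 2: ['guitar', 'read', 'as'] (min_width=14, slack=6)
Line 3: ['banana', 'window', 'new'] (min_width=17, slack=3)
Line 4: ['white', 'from', 'red'] (min_width=14, slack=6)
Line 5: ['architect', 'message'] (min_width=17, slack=3)
Line 6: ['small', 'wolf', 'cheese'] (min_width=17, slack=3)
Line 7: ['system', 'with', 'metal'] (min_width=17, slack=3)
Total lines: 7

Answer: 7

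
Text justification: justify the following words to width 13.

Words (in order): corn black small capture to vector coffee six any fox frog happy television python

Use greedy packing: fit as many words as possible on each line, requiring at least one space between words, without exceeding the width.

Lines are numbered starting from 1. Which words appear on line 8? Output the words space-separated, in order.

Line 1: ['corn', 'black'] (min_width=10, slack=3)
Line 2: ['small', 'capture'] (min_width=13, slack=0)
Line 3: ['to', 'vector'] (min_width=9, slack=4)
Line 4: ['coffee', 'six'] (min_width=10, slack=3)
Line 5: ['any', 'fox', 'frog'] (min_width=12, slack=1)
Line 6: ['happy'] (min_width=5, slack=8)
Line 7: ['television'] (min_width=10, slack=3)
Line 8: ['python'] (min_width=6, slack=7)

Answer: python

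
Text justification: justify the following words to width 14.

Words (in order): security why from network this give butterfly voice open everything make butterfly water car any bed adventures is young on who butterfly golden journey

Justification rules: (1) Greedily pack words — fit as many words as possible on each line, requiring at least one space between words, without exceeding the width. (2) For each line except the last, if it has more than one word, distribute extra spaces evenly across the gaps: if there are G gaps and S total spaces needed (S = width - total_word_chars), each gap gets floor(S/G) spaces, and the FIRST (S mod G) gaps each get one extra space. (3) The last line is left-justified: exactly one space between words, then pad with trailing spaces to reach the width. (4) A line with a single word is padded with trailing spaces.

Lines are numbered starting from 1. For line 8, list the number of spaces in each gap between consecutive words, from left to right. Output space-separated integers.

Line 1: ['security', 'why'] (min_width=12, slack=2)
Line 2: ['from', 'network'] (min_width=12, slack=2)
Line 3: ['this', 'give'] (min_width=9, slack=5)
Line 4: ['butterfly'] (min_width=9, slack=5)
Line 5: ['voice', 'open'] (min_width=10, slack=4)
Line 6: ['everything'] (min_width=10, slack=4)
Line 7: ['make', 'butterfly'] (min_width=14, slack=0)
Line 8: ['water', 'car', 'any'] (min_width=13, slack=1)
Line 9: ['bed', 'adventures'] (min_width=14, slack=0)
Line 10: ['is', 'young', 'on'] (min_width=11, slack=3)
Line 11: ['who', 'butterfly'] (min_width=13, slack=1)
Line 12: ['golden', 'journey'] (min_width=14, slack=0)

Answer: 2 1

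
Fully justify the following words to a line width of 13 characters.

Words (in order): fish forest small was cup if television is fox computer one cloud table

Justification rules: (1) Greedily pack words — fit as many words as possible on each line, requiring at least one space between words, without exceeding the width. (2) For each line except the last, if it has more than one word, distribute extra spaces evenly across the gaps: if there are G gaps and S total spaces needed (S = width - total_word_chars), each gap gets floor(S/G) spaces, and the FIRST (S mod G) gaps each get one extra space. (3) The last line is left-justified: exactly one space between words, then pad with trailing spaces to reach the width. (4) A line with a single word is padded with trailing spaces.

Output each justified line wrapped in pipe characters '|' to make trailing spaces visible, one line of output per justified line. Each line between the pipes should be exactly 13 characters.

Answer: |fish   forest|
|small was cup|
|if television|
|is        fox|
|computer  one|
|cloud table  |

Derivation:
Line 1: ['fish', 'forest'] (min_width=11, slack=2)
Line 2: ['small', 'was', 'cup'] (min_width=13, slack=0)
Line 3: ['if', 'television'] (min_width=13, slack=0)
Line 4: ['is', 'fox'] (min_width=6, slack=7)
Line 5: ['computer', 'one'] (min_width=12, slack=1)
Line 6: ['cloud', 'table'] (min_width=11, slack=2)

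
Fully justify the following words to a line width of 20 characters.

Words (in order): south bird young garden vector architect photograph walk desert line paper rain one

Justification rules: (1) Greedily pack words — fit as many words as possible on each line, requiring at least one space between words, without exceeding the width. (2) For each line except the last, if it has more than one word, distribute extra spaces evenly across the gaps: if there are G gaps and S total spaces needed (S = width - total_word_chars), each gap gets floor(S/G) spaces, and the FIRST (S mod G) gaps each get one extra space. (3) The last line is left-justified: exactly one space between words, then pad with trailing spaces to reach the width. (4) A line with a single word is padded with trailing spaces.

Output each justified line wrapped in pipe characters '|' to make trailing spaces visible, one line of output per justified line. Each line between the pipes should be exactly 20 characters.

Answer: |south   bird   young|
|garden        vector|
|architect photograph|
|walk   desert   line|
|paper rain one      |

Derivation:
Line 1: ['south', 'bird', 'young'] (min_width=16, slack=4)
Line 2: ['garden', 'vector'] (min_width=13, slack=7)
Line 3: ['architect', 'photograph'] (min_width=20, slack=0)
Line 4: ['walk', 'desert', 'line'] (min_width=16, slack=4)
Line 5: ['paper', 'rain', 'one'] (min_width=14, slack=6)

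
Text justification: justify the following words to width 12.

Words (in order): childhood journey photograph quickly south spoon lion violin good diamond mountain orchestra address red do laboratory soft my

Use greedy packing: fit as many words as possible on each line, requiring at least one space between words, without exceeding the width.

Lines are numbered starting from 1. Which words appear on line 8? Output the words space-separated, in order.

Line 1: ['childhood'] (min_width=9, slack=3)
Line 2: ['journey'] (min_width=7, slack=5)
Line 3: ['photograph'] (min_width=10, slack=2)
Line 4: ['quickly'] (min_width=7, slack=5)
Line 5: ['south', 'spoon'] (min_width=11, slack=1)
Line 6: ['lion', 'violin'] (min_width=11, slack=1)
Line 7: ['good', 'diamond'] (min_width=12, slack=0)
Line 8: ['mountain'] (min_width=8, slack=4)
Line 9: ['orchestra'] (min_width=9, slack=3)
Line 10: ['address', 'red'] (min_width=11, slack=1)
Line 11: ['do'] (min_width=2, slack=10)
Line 12: ['laboratory'] (min_width=10, slack=2)
Line 13: ['soft', 'my'] (min_width=7, slack=5)

Answer: mountain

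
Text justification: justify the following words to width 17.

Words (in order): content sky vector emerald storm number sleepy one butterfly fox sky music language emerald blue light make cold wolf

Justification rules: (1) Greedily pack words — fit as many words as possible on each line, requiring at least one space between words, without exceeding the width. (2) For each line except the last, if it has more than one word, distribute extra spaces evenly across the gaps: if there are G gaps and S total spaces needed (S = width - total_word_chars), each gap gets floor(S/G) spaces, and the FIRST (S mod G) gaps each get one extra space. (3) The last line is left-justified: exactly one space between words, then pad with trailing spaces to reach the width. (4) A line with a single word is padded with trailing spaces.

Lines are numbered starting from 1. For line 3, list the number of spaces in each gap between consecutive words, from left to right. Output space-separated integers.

Answer: 6

Derivation:
Line 1: ['content', 'sky'] (min_width=11, slack=6)
Line 2: ['vector', 'emerald'] (min_width=14, slack=3)
Line 3: ['storm', 'number'] (min_width=12, slack=5)
Line 4: ['sleepy', 'one'] (min_width=10, slack=7)
Line 5: ['butterfly', 'fox', 'sky'] (min_width=17, slack=0)
Line 6: ['music', 'language'] (min_width=14, slack=3)
Line 7: ['emerald', 'blue'] (min_width=12, slack=5)
Line 8: ['light', 'make', 'cold'] (min_width=15, slack=2)
Line 9: ['wolf'] (min_width=4, slack=13)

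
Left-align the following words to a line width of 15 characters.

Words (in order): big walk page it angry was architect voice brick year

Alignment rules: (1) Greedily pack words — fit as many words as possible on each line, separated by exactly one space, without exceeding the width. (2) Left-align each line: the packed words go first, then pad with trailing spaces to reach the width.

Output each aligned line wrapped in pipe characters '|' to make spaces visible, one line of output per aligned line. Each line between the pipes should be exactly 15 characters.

Answer: |big walk page  |
|it angry was   |
|architect voice|
|brick year     |

Derivation:
Line 1: ['big', 'walk', 'page'] (min_width=13, slack=2)
Line 2: ['it', 'angry', 'was'] (min_width=12, slack=3)
Line 3: ['architect', 'voice'] (min_width=15, slack=0)
Line 4: ['brick', 'year'] (min_width=10, slack=5)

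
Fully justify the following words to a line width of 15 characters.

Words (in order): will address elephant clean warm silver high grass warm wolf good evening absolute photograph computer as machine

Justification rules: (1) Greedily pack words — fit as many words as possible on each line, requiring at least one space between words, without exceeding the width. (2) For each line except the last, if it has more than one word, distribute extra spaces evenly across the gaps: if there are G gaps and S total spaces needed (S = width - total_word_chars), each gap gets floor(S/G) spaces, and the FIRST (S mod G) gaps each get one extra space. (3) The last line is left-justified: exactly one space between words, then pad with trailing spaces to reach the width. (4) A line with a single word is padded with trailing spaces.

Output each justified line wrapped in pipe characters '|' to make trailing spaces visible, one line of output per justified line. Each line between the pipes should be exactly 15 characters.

Line 1: ['will', 'address'] (min_width=12, slack=3)
Line 2: ['elephant', 'clean'] (min_width=14, slack=1)
Line 3: ['warm', 'silver'] (min_width=11, slack=4)
Line 4: ['high', 'grass', 'warm'] (min_width=15, slack=0)
Line 5: ['wolf', 'good'] (min_width=9, slack=6)
Line 6: ['evening'] (min_width=7, slack=8)
Line 7: ['absolute'] (min_width=8, slack=7)
Line 8: ['photograph'] (min_width=10, slack=5)
Line 9: ['computer', 'as'] (min_width=11, slack=4)
Line 10: ['machine'] (min_width=7, slack=8)

Answer: |will    address|
|elephant  clean|
|warm     silver|
|high grass warm|
|wolf       good|
|evening        |
|absolute       |
|photograph     |
|computer     as|
|machine        |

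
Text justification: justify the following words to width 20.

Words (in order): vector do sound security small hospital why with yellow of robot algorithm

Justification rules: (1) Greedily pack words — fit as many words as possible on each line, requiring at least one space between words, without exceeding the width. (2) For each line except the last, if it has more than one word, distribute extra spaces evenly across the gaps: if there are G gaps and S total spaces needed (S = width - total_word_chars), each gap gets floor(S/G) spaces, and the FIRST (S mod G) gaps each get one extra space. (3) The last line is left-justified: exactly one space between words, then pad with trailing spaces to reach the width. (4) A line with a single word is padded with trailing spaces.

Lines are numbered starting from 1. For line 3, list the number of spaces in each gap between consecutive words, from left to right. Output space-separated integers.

Answer: 3 2

Derivation:
Line 1: ['vector', 'do', 'sound'] (min_width=15, slack=5)
Line 2: ['security', 'small'] (min_width=14, slack=6)
Line 3: ['hospital', 'why', 'with'] (min_width=17, slack=3)
Line 4: ['yellow', 'of', 'robot'] (min_width=15, slack=5)
Line 5: ['algorithm'] (min_width=9, slack=11)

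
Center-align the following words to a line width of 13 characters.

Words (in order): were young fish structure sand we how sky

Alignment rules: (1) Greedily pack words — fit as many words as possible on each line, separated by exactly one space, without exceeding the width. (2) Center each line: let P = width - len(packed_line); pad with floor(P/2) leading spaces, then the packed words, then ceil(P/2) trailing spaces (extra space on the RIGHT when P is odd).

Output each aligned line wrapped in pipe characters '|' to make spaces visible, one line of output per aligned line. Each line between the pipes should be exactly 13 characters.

Line 1: ['were', 'young'] (min_width=10, slack=3)
Line 2: ['fish'] (min_width=4, slack=9)
Line 3: ['structure'] (min_width=9, slack=4)
Line 4: ['sand', 'we', 'how'] (min_width=11, slack=2)
Line 5: ['sky'] (min_width=3, slack=10)

Answer: | were young  |
|    fish     |
|  structure  |
| sand we how |
|     sky     |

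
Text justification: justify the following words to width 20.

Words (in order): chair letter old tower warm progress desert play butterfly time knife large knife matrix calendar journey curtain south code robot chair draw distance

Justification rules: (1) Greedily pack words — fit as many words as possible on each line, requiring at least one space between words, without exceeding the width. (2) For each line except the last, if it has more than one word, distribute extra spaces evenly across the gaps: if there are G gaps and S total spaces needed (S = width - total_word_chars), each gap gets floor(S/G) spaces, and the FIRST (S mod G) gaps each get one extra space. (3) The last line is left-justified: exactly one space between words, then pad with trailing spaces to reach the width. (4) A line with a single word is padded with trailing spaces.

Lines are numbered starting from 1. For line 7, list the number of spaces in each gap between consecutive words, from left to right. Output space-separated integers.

Line 1: ['chair', 'letter', 'old'] (min_width=16, slack=4)
Line 2: ['tower', 'warm', 'progress'] (min_width=19, slack=1)
Line 3: ['desert', 'play'] (min_width=11, slack=9)
Line 4: ['butterfly', 'time', 'knife'] (min_width=20, slack=0)
Line 5: ['large', 'knife', 'matrix'] (min_width=18, slack=2)
Line 6: ['calendar', 'journey'] (min_width=16, slack=4)
Line 7: ['curtain', 'south', 'code'] (min_width=18, slack=2)
Line 8: ['robot', 'chair', 'draw'] (min_width=16, slack=4)
Line 9: ['distance'] (min_width=8, slack=12)

Answer: 2 2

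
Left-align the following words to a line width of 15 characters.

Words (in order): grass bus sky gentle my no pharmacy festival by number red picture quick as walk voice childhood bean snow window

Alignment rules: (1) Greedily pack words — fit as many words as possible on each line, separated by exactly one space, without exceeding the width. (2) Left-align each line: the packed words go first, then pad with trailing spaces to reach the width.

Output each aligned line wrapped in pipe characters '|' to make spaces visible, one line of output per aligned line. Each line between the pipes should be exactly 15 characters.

Answer: |grass bus sky  |
|gentle my no   |
|pharmacy       |
|festival by    |
|number red     |
|picture quick  |
|as walk voice  |
|childhood bean |
|snow window    |

Derivation:
Line 1: ['grass', 'bus', 'sky'] (min_width=13, slack=2)
Line 2: ['gentle', 'my', 'no'] (min_width=12, slack=3)
Line 3: ['pharmacy'] (min_width=8, slack=7)
Line 4: ['festival', 'by'] (min_width=11, slack=4)
Line 5: ['number', 'red'] (min_width=10, slack=5)
Line 6: ['picture', 'quick'] (min_width=13, slack=2)
Line 7: ['as', 'walk', 'voice'] (min_width=13, slack=2)
Line 8: ['childhood', 'bean'] (min_width=14, slack=1)
Line 9: ['snow', 'window'] (min_width=11, slack=4)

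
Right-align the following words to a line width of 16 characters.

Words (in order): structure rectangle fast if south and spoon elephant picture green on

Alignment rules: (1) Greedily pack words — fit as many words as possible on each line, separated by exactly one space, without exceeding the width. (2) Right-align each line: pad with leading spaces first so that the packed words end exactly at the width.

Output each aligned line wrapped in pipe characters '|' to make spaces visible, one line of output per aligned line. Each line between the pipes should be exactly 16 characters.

Line 1: ['structure'] (min_width=9, slack=7)
Line 2: ['rectangle', 'fast'] (min_width=14, slack=2)
Line 3: ['if', 'south', 'and'] (min_width=12, slack=4)
Line 4: ['spoon', 'elephant'] (min_width=14, slack=2)
Line 5: ['picture', 'green', 'on'] (min_width=16, slack=0)

Answer: |       structure|
|  rectangle fast|
|    if south and|
|  spoon elephant|
|picture green on|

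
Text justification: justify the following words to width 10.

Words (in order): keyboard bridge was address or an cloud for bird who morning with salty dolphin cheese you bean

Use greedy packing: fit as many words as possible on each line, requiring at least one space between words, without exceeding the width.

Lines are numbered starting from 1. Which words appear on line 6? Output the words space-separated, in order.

Answer: who

Derivation:
Line 1: ['keyboard'] (min_width=8, slack=2)
Line 2: ['bridge', 'was'] (min_width=10, slack=0)
Line 3: ['address', 'or'] (min_width=10, slack=0)
Line 4: ['an', 'cloud'] (min_width=8, slack=2)
Line 5: ['for', 'bird'] (min_width=8, slack=2)
Line 6: ['who'] (min_width=3, slack=7)
Line 7: ['morning'] (min_width=7, slack=3)
Line 8: ['with', 'salty'] (min_width=10, slack=0)
Line 9: ['dolphin'] (min_width=7, slack=3)
Line 10: ['cheese', 'you'] (min_width=10, slack=0)
Line 11: ['bean'] (min_width=4, slack=6)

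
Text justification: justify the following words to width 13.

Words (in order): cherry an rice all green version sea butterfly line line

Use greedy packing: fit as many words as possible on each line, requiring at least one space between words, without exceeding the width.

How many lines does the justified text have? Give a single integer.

Line 1: ['cherry', 'an'] (min_width=9, slack=4)
Line 2: ['rice', 'all'] (min_width=8, slack=5)
Line 3: ['green', 'version'] (min_width=13, slack=0)
Line 4: ['sea', 'butterfly'] (min_width=13, slack=0)
Line 5: ['line', 'line'] (min_width=9, slack=4)
Total lines: 5

Answer: 5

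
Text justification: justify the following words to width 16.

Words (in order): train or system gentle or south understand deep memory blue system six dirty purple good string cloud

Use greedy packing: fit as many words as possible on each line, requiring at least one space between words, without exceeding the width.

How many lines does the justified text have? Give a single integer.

Line 1: ['train', 'or', 'system'] (min_width=15, slack=1)
Line 2: ['gentle', 'or', 'south'] (min_width=15, slack=1)
Line 3: ['understand', 'deep'] (min_width=15, slack=1)
Line 4: ['memory', 'blue'] (min_width=11, slack=5)
Line 5: ['system', 'six', 'dirty'] (min_width=16, slack=0)
Line 6: ['purple', 'good'] (min_width=11, slack=5)
Line 7: ['string', 'cloud'] (min_width=12, slack=4)
Total lines: 7

Answer: 7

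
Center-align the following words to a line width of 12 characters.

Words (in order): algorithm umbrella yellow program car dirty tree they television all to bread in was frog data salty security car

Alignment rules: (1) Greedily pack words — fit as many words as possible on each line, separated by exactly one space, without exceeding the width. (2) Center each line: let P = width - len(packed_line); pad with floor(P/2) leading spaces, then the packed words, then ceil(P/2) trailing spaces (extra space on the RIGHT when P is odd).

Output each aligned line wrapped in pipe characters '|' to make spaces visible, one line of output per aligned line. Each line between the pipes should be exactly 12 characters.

Answer: | algorithm  |
|  umbrella  |
|   yellow   |
|program car |
| dirty tree |
|    they    |
| television |
|all to bread|
|in was frog |
| data salty |
|security car|

Derivation:
Line 1: ['algorithm'] (min_width=9, slack=3)
Line 2: ['umbrella'] (min_width=8, slack=4)
Line 3: ['yellow'] (min_width=6, slack=6)
Line 4: ['program', 'car'] (min_width=11, slack=1)
Line 5: ['dirty', 'tree'] (min_width=10, slack=2)
Line 6: ['they'] (min_width=4, slack=8)
Line 7: ['television'] (min_width=10, slack=2)
Line 8: ['all', 'to', 'bread'] (min_width=12, slack=0)
Line 9: ['in', 'was', 'frog'] (min_width=11, slack=1)
Line 10: ['data', 'salty'] (min_width=10, slack=2)
Line 11: ['security', 'car'] (min_width=12, slack=0)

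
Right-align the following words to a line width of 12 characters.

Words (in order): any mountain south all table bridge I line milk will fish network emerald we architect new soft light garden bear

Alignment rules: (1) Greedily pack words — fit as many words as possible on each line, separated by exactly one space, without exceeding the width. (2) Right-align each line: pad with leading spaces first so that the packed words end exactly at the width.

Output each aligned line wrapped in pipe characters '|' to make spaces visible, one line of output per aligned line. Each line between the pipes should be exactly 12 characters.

Line 1: ['any', 'mountain'] (min_width=12, slack=0)
Line 2: ['south', 'all'] (min_width=9, slack=3)
Line 3: ['table', 'bridge'] (min_width=12, slack=0)
Line 4: ['I', 'line', 'milk'] (min_width=11, slack=1)
Line 5: ['will', 'fish'] (min_width=9, slack=3)
Line 6: ['network'] (min_width=7, slack=5)
Line 7: ['emerald', 'we'] (min_width=10, slack=2)
Line 8: ['architect'] (min_width=9, slack=3)
Line 9: ['new', 'soft'] (min_width=8, slack=4)
Line 10: ['light', 'garden'] (min_width=12, slack=0)
Line 11: ['bear'] (min_width=4, slack=8)

Answer: |any mountain|
|   south all|
|table bridge|
| I line milk|
|   will fish|
|     network|
|  emerald we|
|   architect|
|    new soft|
|light garden|
|        bear|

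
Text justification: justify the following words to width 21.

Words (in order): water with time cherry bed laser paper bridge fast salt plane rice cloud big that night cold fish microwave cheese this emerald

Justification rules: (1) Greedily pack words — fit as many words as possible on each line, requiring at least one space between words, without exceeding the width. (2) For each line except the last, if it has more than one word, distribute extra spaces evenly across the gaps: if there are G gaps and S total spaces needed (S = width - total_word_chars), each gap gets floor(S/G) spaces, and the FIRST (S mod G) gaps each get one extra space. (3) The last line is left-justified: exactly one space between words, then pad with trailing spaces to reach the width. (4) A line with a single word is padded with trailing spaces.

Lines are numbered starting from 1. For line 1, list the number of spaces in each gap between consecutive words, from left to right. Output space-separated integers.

Answer: 4 4

Derivation:
Line 1: ['water', 'with', 'time'] (min_width=15, slack=6)
Line 2: ['cherry', 'bed', 'laser'] (min_width=16, slack=5)
Line 3: ['paper', 'bridge', 'fast'] (min_width=17, slack=4)
Line 4: ['salt', 'plane', 'rice', 'cloud'] (min_width=21, slack=0)
Line 5: ['big', 'that', 'night', 'cold'] (min_width=19, slack=2)
Line 6: ['fish', 'microwave', 'cheese'] (min_width=21, slack=0)
Line 7: ['this', 'emerald'] (min_width=12, slack=9)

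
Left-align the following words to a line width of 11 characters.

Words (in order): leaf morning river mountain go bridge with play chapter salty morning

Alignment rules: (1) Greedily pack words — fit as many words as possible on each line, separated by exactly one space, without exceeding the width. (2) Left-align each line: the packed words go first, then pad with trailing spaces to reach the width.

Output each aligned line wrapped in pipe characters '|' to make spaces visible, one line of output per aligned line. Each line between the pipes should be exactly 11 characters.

Line 1: ['leaf'] (min_width=4, slack=7)
Line 2: ['morning'] (min_width=7, slack=4)
Line 3: ['river'] (min_width=5, slack=6)
Line 4: ['mountain', 'go'] (min_width=11, slack=0)
Line 5: ['bridge', 'with'] (min_width=11, slack=0)
Line 6: ['play'] (min_width=4, slack=7)
Line 7: ['chapter'] (min_width=7, slack=4)
Line 8: ['salty'] (min_width=5, slack=6)
Line 9: ['morning'] (min_width=7, slack=4)

Answer: |leaf       |
|morning    |
|river      |
|mountain go|
|bridge with|
|play       |
|chapter    |
|salty      |
|morning    |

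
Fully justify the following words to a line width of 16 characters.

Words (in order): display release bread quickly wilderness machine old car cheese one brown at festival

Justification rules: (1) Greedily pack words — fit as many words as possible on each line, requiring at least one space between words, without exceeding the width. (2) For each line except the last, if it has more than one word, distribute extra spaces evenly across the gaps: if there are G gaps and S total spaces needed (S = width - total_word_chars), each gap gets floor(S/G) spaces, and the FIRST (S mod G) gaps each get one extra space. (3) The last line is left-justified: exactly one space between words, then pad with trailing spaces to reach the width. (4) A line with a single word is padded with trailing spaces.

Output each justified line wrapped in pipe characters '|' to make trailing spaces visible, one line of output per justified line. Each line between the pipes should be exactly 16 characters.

Answer: |display  release|
|bread    quickly|
|wilderness      |
|machine  old car|
|cheese one brown|
|at festival     |

Derivation:
Line 1: ['display', 'release'] (min_width=15, slack=1)
Line 2: ['bread', 'quickly'] (min_width=13, slack=3)
Line 3: ['wilderness'] (min_width=10, slack=6)
Line 4: ['machine', 'old', 'car'] (min_width=15, slack=1)
Line 5: ['cheese', 'one', 'brown'] (min_width=16, slack=0)
Line 6: ['at', 'festival'] (min_width=11, slack=5)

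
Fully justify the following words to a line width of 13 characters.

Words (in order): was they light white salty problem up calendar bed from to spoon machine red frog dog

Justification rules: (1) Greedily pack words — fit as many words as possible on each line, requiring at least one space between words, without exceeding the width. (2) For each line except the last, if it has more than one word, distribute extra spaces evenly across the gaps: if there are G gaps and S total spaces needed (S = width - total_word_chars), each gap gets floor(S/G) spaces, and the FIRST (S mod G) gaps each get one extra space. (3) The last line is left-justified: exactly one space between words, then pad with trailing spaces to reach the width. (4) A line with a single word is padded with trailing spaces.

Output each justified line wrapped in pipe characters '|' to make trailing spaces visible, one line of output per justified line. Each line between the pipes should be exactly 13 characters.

Line 1: ['was', 'they'] (min_width=8, slack=5)
Line 2: ['light', 'white'] (min_width=11, slack=2)
Line 3: ['salty', 'problem'] (min_width=13, slack=0)
Line 4: ['up', 'calendar'] (min_width=11, slack=2)
Line 5: ['bed', 'from', 'to'] (min_width=11, slack=2)
Line 6: ['spoon', 'machine'] (min_width=13, slack=0)
Line 7: ['red', 'frog', 'dog'] (min_width=12, slack=1)

Answer: |was      they|
|light   white|
|salty problem|
|up   calendar|
|bed  from  to|
|spoon machine|
|red frog dog |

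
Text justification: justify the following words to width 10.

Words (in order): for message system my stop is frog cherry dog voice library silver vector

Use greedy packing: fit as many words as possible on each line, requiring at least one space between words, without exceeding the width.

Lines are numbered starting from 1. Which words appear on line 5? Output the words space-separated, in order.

Line 1: ['for'] (min_width=3, slack=7)
Line 2: ['message'] (min_width=7, slack=3)
Line 3: ['system', 'my'] (min_width=9, slack=1)
Line 4: ['stop', 'is'] (min_width=7, slack=3)
Line 5: ['frog'] (min_width=4, slack=6)
Line 6: ['cherry', 'dog'] (min_width=10, slack=0)
Line 7: ['voice'] (min_width=5, slack=5)
Line 8: ['library'] (min_width=7, slack=3)
Line 9: ['silver'] (min_width=6, slack=4)
Line 10: ['vector'] (min_width=6, slack=4)

Answer: frog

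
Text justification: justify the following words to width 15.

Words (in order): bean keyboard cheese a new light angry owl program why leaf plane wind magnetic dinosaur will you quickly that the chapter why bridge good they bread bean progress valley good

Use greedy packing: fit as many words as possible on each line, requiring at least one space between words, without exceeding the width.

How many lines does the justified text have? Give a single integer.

Answer: 14

Derivation:
Line 1: ['bean', 'keyboard'] (min_width=13, slack=2)
Line 2: ['cheese', 'a', 'new'] (min_width=12, slack=3)
Line 3: ['light', 'angry', 'owl'] (min_width=15, slack=0)
Line 4: ['program', 'why'] (min_width=11, slack=4)
Line 5: ['leaf', 'plane', 'wind'] (min_width=15, slack=0)
Line 6: ['magnetic'] (min_width=8, slack=7)
Line 7: ['dinosaur', 'will'] (min_width=13, slack=2)
Line 8: ['you', 'quickly'] (min_width=11, slack=4)
Line 9: ['that', 'the'] (min_width=8, slack=7)
Line 10: ['chapter', 'why'] (min_width=11, slack=4)
Line 11: ['bridge', 'good'] (min_width=11, slack=4)
Line 12: ['they', 'bread', 'bean'] (min_width=15, slack=0)
Line 13: ['progress', 'valley'] (min_width=15, slack=0)
Line 14: ['good'] (min_width=4, slack=11)
Total lines: 14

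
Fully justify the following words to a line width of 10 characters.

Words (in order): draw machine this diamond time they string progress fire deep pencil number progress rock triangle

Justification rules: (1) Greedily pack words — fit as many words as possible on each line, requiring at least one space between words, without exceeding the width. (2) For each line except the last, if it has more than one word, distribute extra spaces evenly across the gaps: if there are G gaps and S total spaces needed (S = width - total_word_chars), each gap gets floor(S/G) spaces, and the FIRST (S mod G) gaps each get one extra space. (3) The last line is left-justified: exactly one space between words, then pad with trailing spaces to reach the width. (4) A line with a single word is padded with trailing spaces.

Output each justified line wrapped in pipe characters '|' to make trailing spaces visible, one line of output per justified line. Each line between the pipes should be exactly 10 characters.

Line 1: ['draw'] (min_width=4, slack=6)
Line 2: ['machine'] (min_width=7, slack=3)
Line 3: ['this'] (min_width=4, slack=6)
Line 4: ['diamond'] (min_width=7, slack=3)
Line 5: ['time', 'they'] (min_width=9, slack=1)
Line 6: ['string'] (min_width=6, slack=4)
Line 7: ['progress'] (min_width=8, slack=2)
Line 8: ['fire', 'deep'] (min_width=9, slack=1)
Line 9: ['pencil'] (min_width=6, slack=4)
Line 10: ['number'] (min_width=6, slack=4)
Line 11: ['progress'] (min_width=8, slack=2)
Line 12: ['rock'] (min_width=4, slack=6)
Line 13: ['triangle'] (min_width=8, slack=2)

Answer: |draw      |
|machine   |
|this      |
|diamond   |
|time  they|
|string    |
|progress  |
|fire  deep|
|pencil    |
|number    |
|progress  |
|rock      |
|triangle  |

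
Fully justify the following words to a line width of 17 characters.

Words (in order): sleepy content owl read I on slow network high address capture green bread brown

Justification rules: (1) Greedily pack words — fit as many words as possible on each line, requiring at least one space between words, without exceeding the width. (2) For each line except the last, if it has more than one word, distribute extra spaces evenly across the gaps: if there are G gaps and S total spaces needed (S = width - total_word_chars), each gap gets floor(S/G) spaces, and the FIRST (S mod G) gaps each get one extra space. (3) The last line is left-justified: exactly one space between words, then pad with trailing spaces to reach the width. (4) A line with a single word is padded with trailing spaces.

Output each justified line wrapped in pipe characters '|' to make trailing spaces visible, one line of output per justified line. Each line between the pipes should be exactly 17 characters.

Line 1: ['sleepy', 'content'] (min_width=14, slack=3)
Line 2: ['owl', 'read', 'I', 'on'] (min_width=13, slack=4)
Line 3: ['slow', 'network', 'high'] (min_width=17, slack=0)
Line 4: ['address', 'capture'] (min_width=15, slack=2)
Line 5: ['green', 'bread', 'brown'] (min_width=17, slack=0)

Answer: |sleepy    content|
|owl   read  I  on|
|slow network high|
|address   capture|
|green bread brown|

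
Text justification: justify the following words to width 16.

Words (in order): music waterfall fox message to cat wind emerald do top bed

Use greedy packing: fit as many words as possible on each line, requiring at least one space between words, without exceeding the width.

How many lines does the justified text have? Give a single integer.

Line 1: ['music', 'waterfall'] (min_width=15, slack=1)
Line 2: ['fox', 'message', 'to'] (min_width=14, slack=2)
Line 3: ['cat', 'wind', 'emerald'] (min_width=16, slack=0)
Line 4: ['do', 'top', 'bed'] (min_width=10, slack=6)
Total lines: 4

Answer: 4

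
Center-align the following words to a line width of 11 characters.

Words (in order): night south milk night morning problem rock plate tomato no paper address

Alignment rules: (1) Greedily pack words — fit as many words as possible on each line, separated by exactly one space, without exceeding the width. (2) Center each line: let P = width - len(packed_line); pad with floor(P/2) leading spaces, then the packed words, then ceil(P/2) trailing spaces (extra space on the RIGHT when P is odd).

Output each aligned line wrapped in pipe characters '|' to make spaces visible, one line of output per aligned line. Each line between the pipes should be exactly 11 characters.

Line 1: ['night', 'south'] (min_width=11, slack=0)
Line 2: ['milk', 'night'] (min_width=10, slack=1)
Line 3: ['morning'] (min_width=7, slack=4)
Line 4: ['problem'] (min_width=7, slack=4)
Line 5: ['rock', 'plate'] (min_width=10, slack=1)
Line 6: ['tomato', 'no'] (min_width=9, slack=2)
Line 7: ['paper'] (min_width=5, slack=6)
Line 8: ['address'] (min_width=7, slack=4)

Answer: |night south|
|milk night |
|  morning  |
|  problem  |
|rock plate |
| tomato no |
|   paper   |
|  address  |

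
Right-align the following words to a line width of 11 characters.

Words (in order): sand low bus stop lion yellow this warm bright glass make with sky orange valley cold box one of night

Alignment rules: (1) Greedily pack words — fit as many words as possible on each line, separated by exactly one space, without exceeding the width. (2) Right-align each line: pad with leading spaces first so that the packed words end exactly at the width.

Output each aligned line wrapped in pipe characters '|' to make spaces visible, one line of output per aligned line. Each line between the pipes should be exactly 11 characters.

Answer: |   sand low|
|   bus stop|
|lion yellow|
|  this warm|
|     bright|
| glass make|
|   with sky|
|     orange|
|valley cold|
| box one of|
|      night|

Derivation:
Line 1: ['sand', 'low'] (min_width=8, slack=3)
Line 2: ['bus', 'stop'] (min_width=8, slack=3)
Line 3: ['lion', 'yellow'] (min_width=11, slack=0)
Line 4: ['this', 'warm'] (min_width=9, slack=2)
Line 5: ['bright'] (min_width=6, slack=5)
Line 6: ['glass', 'make'] (min_width=10, slack=1)
Line 7: ['with', 'sky'] (min_width=8, slack=3)
Line 8: ['orange'] (min_width=6, slack=5)
Line 9: ['valley', 'cold'] (min_width=11, slack=0)
Line 10: ['box', 'one', 'of'] (min_width=10, slack=1)
Line 11: ['night'] (min_width=5, slack=6)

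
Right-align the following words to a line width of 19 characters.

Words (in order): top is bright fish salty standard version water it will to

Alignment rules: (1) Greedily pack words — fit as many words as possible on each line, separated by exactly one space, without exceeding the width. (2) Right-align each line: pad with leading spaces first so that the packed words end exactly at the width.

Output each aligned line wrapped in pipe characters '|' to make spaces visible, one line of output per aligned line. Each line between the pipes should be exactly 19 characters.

Answer: | top is bright fish|
|     salty standard|
|   version water it|
|            will to|

Derivation:
Line 1: ['top', 'is', 'bright', 'fish'] (min_width=18, slack=1)
Line 2: ['salty', 'standard'] (min_width=14, slack=5)
Line 3: ['version', 'water', 'it'] (min_width=16, slack=3)
Line 4: ['will', 'to'] (min_width=7, slack=12)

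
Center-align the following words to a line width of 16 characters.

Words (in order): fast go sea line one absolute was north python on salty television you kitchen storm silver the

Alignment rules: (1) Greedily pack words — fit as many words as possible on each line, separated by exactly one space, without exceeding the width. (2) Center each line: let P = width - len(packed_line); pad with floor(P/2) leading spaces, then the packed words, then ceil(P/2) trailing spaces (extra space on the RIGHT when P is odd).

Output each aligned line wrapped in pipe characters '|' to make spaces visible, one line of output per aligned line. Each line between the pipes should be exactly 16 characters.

Answer: |fast go sea line|
|one absolute was|
|north python on |
|salty television|
|  you kitchen   |
|storm silver the|

Derivation:
Line 1: ['fast', 'go', 'sea', 'line'] (min_width=16, slack=0)
Line 2: ['one', 'absolute', 'was'] (min_width=16, slack=0)
Line 3: ['north', 'python', 'on'] (min_width=15, slack=1)
Line 4: ['salty', 'television'] (min_width=16, slack=0)
Line 5: ['you', 'kitchen'] (min_width=11, slack=5)
Line 6: ['storm', 'silver', 'the'] (min_width=16, slack=0)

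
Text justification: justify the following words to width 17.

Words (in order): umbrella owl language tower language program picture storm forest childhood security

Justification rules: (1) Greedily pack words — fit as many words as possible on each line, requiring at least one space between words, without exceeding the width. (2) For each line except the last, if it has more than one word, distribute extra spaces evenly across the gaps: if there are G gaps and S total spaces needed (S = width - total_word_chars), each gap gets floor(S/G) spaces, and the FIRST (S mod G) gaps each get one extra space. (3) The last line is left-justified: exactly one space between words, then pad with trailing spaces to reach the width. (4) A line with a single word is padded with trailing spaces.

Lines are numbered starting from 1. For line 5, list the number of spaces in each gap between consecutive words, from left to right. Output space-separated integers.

Line 1: ['umbrella', 'owl'] (min_width=12, slack=5)
Line 2: ['language', 'tower'] (min_width=14, slack=3)
Line 3: ['language', 'program'] (min_width=16, slack=1)
Line 4: ['picture', 'storm'] (min_width=13, slack=4)
Line 5: ['forest', 'childhood'] (min_width=16, slack=1)
Line 6: ['security'] (min_width=8, slack=9)

Answer: 2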